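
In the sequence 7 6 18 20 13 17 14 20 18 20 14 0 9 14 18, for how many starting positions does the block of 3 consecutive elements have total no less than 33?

10

7 6 18 → sum 31
6 18 20 → sum 44  ≥ 33 ✓
18 20 13 → sum 51  ≥ 33 ✓
20 13 17 → sum 50  ≥ 33 ✓
13 17 14 → sum 44  ≥ 33 ✓
17 14 20 → sum 51  ≥ 33 ✓
14 20 18 → sum 52  ≥ 33 ✓
20 18 20 → sum 58  ≥ 33 ✓
18 20 14 → sum 52  ≥ 33 ✓
20 14 0 → sum 34  ≥ 33 ✓
14 0 9 → sum 23
0 9 14 → sum 23
9 14 18 → sum 41  ≥ 33 ✓
10 windows satisfy the condition.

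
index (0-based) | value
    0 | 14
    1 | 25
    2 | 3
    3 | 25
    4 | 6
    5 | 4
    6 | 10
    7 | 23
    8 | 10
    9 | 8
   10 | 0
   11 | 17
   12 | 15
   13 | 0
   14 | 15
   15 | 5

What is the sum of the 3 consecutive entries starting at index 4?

Elements at indices 4..6: 6, 4, 10
sum(6, 4, 10) = 20

20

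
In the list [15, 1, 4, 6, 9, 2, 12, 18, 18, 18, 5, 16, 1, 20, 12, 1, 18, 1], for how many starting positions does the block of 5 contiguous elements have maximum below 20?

[15, 1, 4, 6, 9] → max 15  < 20 ✓
[1, 4, 6, 9, 2] → max 9  < 20 ✓
[4, 6, 9, 2, 12] → max 12  < 20 ✓
[6, 9, 2, 12, 18] → max 18  < 20 ✓
[9, 2, 12, 18, 18] → max 18  < 20 ✓
[2, 12, 18, 18, 18] → max 18  < 20 ✓
[12, 18, 18, 18, 5] → max 18  < 20 ✓
[18, 18, 18, 5, 16] → max 18  < 20 ✓
[18, 18, 5, 16, 1] → max 18  < 20 ✓
[18, 5, 16, 1, 20] → max 20
[5, 16, 1, 20, 12] → max 20
[16, 1, 20, 12, 1] → max 20
[1, 20, 12, 1, 18] → max 20
[20, 12, 1, 18, 1] → max 20
9 windows satisfy the condition.

9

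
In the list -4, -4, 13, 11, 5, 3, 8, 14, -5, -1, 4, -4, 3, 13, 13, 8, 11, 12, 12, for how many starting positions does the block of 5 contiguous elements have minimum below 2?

10

[-4, -4, 13, 11, 5] → min -4  < 2 ✓
[-4, 13, 11, 5, 3] → min -4  < 2 ✓
[13, 11, 5, 3, 8] → min 3
[11, 5, 3, 8, 14] → min 3
[5, 3, 8, 14, -5] → min -5  < 2 ✓
[3, 8, 14, -5, -1] → min -5  < 2 ✓
[8, 14, -5, -1, 4] → min -5  < 2 ✓
[14, -5, -1, 4, -4] → min -5  < 2 ✓
[-5, -1, 4, -4, 3] → min -5  < 2 ✓
[-1, 4, -4, 3, 13] → min -4  < 2 ✓
[4, -4, 3, 13, 13] → min -4  < 2 ✓
[-4, 3, 13, 13, 8] → min -4  < 2 ✓
[3, 13, 13, 8, 11] → min 3
[13, 13, 8, 11, 12] → min 8
[13, 8, 11, 12, 12] → min 8
10 windows satisfy the condition.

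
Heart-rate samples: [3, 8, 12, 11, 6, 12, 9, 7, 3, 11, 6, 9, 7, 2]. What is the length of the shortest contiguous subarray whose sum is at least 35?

add 3: running sum 3 < 35
add 8: running sum 11 < 35
add 12: running sum 23 < 35
add 11: running sum 34 < 35
add 6: shortest ending here [8, 12, 11, 6] sum 37, len 4
add 12: shortest ending here [12, 11, 6, 12] sum 41, len 4
add 9: shortest ending here [11, 6, 12, 9] sum 38, len 4
add 7: shortest ending here [11, 6, 12, 9, 7] sum 45, len 5
add 3: shortest ending here [6, 12, 9, 7, 3] sum 37, len 5
add 11: shortest ending here [12, 9, 7, 3, 11] sum 42, len 5
add 6: shortest ending here [9, 7, 3, 11, 6] sum 36, len 5
add 9: shortest ending here [7, 3, 11, 6, 9] sum 36, len 5
add 7: shortest ending here [3, 11, 6, 9, 7] sum 36, len 5
add 2: shortest ending here [11, 6, 9, 7, 2] sum 35, len 5
Shortest qualifying length: 4.

4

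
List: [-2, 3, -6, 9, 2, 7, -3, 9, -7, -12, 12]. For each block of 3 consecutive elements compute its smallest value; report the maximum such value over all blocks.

2

Window mins for each of the 9 positions:
[-2, 3, -6] → min -6
[3, -6, 9] → min -6
[-6, 9, 2] → min -6
[9, 2, 7] → min 2
[2, 7, -3] → min -3
[7, -3, 9] → min -3
[-3, 9, -7] → min -7
[9, -7, -12] → min -12
[-7, -12, 12] → min -12
Maximum of these is 2.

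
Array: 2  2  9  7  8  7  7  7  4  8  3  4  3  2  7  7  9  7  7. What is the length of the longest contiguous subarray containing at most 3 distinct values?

7

add 2: window [2] (1 distinct), len 1
add 2: window [2, 2] (1 distinct), len 2
add 9: window [2, 2, 9] (2 distinct), len 3
add 7: window [2, 2, 9, 7] (3 distinct), len 4
add 8: window [9, 7, 8] (3 distinct), len 3
add 7: window [9, 7, 8, 7] (3 distinct), len 4
add 7: window [9, 7, 8, 7, 7] (3 distinct), len 5
add 7: window [9, 7, 8, 7, 7, 7] (3 distinct), len 6
add 4: window [7, 8, 7, 7, 7, 4] (3 distinct), len 6
add 8: window [7, 8, 7, 7, 7, 4, 8] (3 distinct), len 7
add 3: window [4, 8, 3] (3 distinct), len 3
add 4: window [4, 8, 3, 4] (3 distinct), len 4
add 3: window [4, 8, 3, 4, 3] (3 distinct), len 5
add 2: window [3, 4, 3, 2] (3 distinct), len 4
add 7: window [3, 2, 7] (3 distinct), len 3
add 7: window [3, 2, 7, 7] (3 distinct), len 4
add 9: window [2, 7, 7, 9] (3 distinct), len 4
add 7: window [2, 7, 7, 9, 7] (3 distinct), len 5
add 7: window [2, 7, 7, 9, 7, 7] (3 distinct), len 6
Longest length with ≤3 distinct: 7.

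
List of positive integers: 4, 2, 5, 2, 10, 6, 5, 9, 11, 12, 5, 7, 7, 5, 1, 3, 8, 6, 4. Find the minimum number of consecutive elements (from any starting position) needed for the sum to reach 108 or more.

add 4: running sum 4 < 108
add 2: running sum 6 < 108
add 5: running sum 11 < 108
add 2: running sum 13 < 108
add 10: running sum 23 < 108
add 6: running sum 29 < 108
add 5: running sum 34 < 108
add 9: running sum 43 < 108
add 11: running sum 54 < 108
add 12: running sum 66 < 108
add 5: running sum 71 < 108
add 7: running sum 78 < 108
add 7: running sum 85 < 108
add 5: running sum 90 < 108
add 1: running sum 91 < 108
add 3: running sum 94 < 108
add 8: running sum 102 < 108
end 17: [4, 2, 5, 2, 10, 6, 5, 9, 11, 12, 5, 7, 7, 5, 1, 3, 8, 6] sum 108, len 18
end 18: [2, 5, 2, 10, 6, 5, 9, 11, 12, 5, 7, 7, 5, 1, 3, 8, 6, 4] sum 108, len 18
Shortest qualifying length: 18.

18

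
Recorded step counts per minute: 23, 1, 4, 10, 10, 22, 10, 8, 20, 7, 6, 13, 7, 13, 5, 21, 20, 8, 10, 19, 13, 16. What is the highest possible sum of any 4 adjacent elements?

60

23 1 4 10 → sum 38
1 4 10 10 → sum 25
4 10 10 22 → sum 46
10 10 22 10 → sum 52
10 22 10 8 → sum 50
22 10 8 20 → sum 60
10 8 20 7 → sum 45
8 20 7 6 → sum 41
20 7 6 13 → sum 46
7 6 13 7 → sum 33
6 13 7 13 → sum 39
13 7 13 5 → sum 38
7 13 5 21 → sum 46
13 5 21 20 → sum 59
5 21 20 8 → sum 54
21 20 8 10 → sum 59
20 8 10 19 → sum 57
8 10 19 13 → sum 50
10 19 13 16 → sum 58
Highest of these is 60.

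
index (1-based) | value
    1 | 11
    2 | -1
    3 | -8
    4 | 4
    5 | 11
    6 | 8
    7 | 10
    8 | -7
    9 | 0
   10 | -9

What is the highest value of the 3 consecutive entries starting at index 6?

10

Elements at indices 6..8: 8, 10, -7
max(8, 10, -7) = 10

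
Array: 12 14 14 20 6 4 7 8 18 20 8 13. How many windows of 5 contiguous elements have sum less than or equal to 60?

5

[12, 14, 14, 20, 6] → sum 66
[14, 14, 20, 6, 4] → sum 58  ≤ 60 ✓
[14, 20, 6, 4, 7] → sum 51  ≤ 60 ✓
[20, 6, 4, 7, 8] → sum 45  ≤ 60 ✓
[6, 4, 7, 8, 18] → sum 43  ≤ 60 ✓
[4, 7, 8, 18, 20] → sum 57  ≤ 60 ✓
[7, 8, 18, 20, 8] → sum 61
[8, 18, 20, 8, 13] → sum 67
5 windows satisfy the condition.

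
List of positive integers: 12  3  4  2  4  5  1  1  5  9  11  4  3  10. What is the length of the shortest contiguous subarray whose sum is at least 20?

2

add 12: running sum 12 < 20
add 3: running sum 15 < 20
add 4: running sum 19 < 20
add 2: shortest ending here [12, 3, 4, 2] sum 21, len 4
add 4: shortest ending here [12, 3, 4, 2, 4] sum 25, len 5
add 5: shortest ending here [12, 3, 4, 2, 4, 5] sum 30, len 6
add 1: shortest ending here [12, 3, 4, 2, 4, 5, 1] sum 31, len 7
add 1: shortest ending here [3, 4, 2, 4, 5, 1, 1] sum 20, len 7
add 5: shortest ending here [4, 2, 4, 5, 1, 1, 5] sum 22, len 7
add 9: shortest ending here [5, 1, 1, 5, 9] sum 21, len 5
add 11: shortest ending here [9, 11] sum 20, len 2
add 4: shortest ending here [9, 11, 4] sum 24, len 3
add 3: shortest ending here [9, 11, 4, 3] sum 27, len 4
add 10: shortest ending here [11, 4, 3, 10] sum 28, len 4
Shortest qualifying length: 2.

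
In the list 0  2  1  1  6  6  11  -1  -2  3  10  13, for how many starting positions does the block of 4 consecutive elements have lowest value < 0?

0 2 1 1 → min 0
2 1 1 6 → min 1
1 1 6 6 → min 1
1 6 6 11 → min 1
6 6 11 -1 → min -1  < 0 ✓
6 11 -1 -2 → min -2  < 0 ✓
11 -1 -2 3 → min -2  < 0 ✓
-1 -2 3 10 → min -2  < 0 ✓
-2 3 10 13 → min -2  < 0 ✓
5 windows satisfy the condition.

5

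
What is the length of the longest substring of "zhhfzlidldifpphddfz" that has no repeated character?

add z: [z] len 1
add h: [z, h] len 2
add h (repeat h, move left end past it): [h] len 1
add f: [h, f] len 2
add z: [h, f, z] len 3
add l: [h, f, z, l] len 4
add i: [h, f, z, l, i] len 5
add d: [h, f, z, l, i, d] len 6
add l (repeat l, move left end past it): [i, d, l] len 3
add d (repeat d, move left end past it): [l, d] len 2
add i: [l, d, i] len 3
add f: [l, d, i, f] len 4
add p: [l, d, i, f, p] len 5
add p (repeat p, move left end past it): [p] len 1
add h: [p, h] len 2
add d: [p, h, d] len 3
add d (repeat d, move left end past it): [d] len 1
add f: [d, f] len 2
add z: [d, f, z] len 3
Longest all-distinct length: 6.

6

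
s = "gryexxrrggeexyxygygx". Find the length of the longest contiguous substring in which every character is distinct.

add g: [g] len 1
add r: [g, r] len 2
add y: [g, r, y] len 3
add e: [g, r, y, e] len 4
add x: [g, r, y, e, x] len 5
add x (repeat x, move left end past it): [x] len 1
add r: [x, r] len 2
add r (repeat r, move left end past it): [r] len 1
add g: [r, g] len 2
add g (repeat g, move left end past it): [g] len 1
add e: [g, e] len 2
add e (repeat e, move left end past it): [e] len 1
add x: [e, x] len 2
add y: [e, x, y] len 3
add x (repeat x, move left end past it): [y, x] len 2
add y (repeat y, move left end past it): [x, y] len 2
add g: [x, y, g] len 3
add y (repeat y, move left end past it): [g, y] len 2
add g (repeat g, move left end past it): [y, g] len 2
add x: [y, g, x] len 3
Longest all-distinct length: 5.

5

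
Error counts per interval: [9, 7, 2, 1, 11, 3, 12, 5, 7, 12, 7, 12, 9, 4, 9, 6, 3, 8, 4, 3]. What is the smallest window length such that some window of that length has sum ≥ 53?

6

Extend right; whenever the sum reaches 53, record the length and shrink from the left:
add 9: running sum 9 < 53
add 7: running sum 16 < 53
add 2: running sum 18 < 53
add 1: running sum 19 < 53
add 11: running sum 30 < 53
add 3: running sum 33 < 53
add 12: running sum 45 < 53
add 5: running sum 50 < 53
end 8: [9, 7, 2, 1, 11, 3, 12, 5, 7] sum 57, len 9
end 9: [2, 1, 11, 3, 12, 5, 7, 12] sum 53, len 8
end 10: [11, 3, 12, 5, 7, 12, 7] sum 57, len 7
end 11: [12, 5, 7, 12, 7, 12] sum 55, len 6
end 12: [12, 5, 7, 12, 7, 12, 9] sum 64, len 7
end 13: [5, 7, 12, 7, 12, 9, 4] sum 56, len 7
end 14: [12, 7, 12, 9, 4, 9] sum 53, len 6
end 15: [12, 7, 12, 9, 4, 9, 6] sum 59, len 7
end 16: [12, 7, 12, 9, 4, 9, 6, 3] sum 62, len 8
end 17: [7, 12, 9, 4, 9, 6, 3, 8] sum 58, len 8
end 18: [12, 9, 4, 9, 6, 3, 8, 4] sum 55, len 8
end 19: [12, 9, 4, 9, 6, 3, 8, 4, 3] sum 58, len 9
Shortest qualifying length: 6.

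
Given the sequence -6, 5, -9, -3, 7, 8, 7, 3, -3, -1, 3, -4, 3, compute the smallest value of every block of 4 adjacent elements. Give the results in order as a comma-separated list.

-9, -9, -9, -3, 3, -3, -3, -3, -4, -4

-6 5 -9 -3 → min -9
5 -9 -3 7 → min -9
-9 -3 7 8 → min -9
-3 7 8 7 → min -3
7 8 7 3 → min 3
8 7 3 -3 → min -3
7 3 -3 -1 → min -3
3 -3 -1 3 → min -3
-3 -1 3 -4 → min -4
-1 3 -4 3 → min -4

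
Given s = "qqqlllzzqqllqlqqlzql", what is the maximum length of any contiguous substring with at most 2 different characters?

9

Extend right; when distinct count exceeds 2, shrink from the left:
add q: window [q] (1 distinct), len 1
add q: window [q, q] (1 distinct), len 2
add q: window [q, q, q] (1 distinct), len 3
add l: window [q, q, q, l] (2 distinct), len 4
add l: window [q, q, q, l, l] (2 distinct), len 5
add l: window [q, q, q, l, l, l] (2 distinct), len 6
add z: window [l, l, l, z] (2 distinct), len 4
add z: window [l, l, l, z, z] (2 distinct), len 5
add q: window [z, z, q] (2 distinct), len 3
add q: window [z, z, q, q] (2 distinct), len 4
add l: window [q, q, l] (2 distinct), len 3
add l: window [q, q, l, l] (2 distinct), len 4
add q: window [q, q, l, l, q] (2 distinct), len 5
add l: window [q, q, l, l, q, l] (2 distinct), len 6
add q: window [q, q, l, l, q, l, q] (2 distinct), len 7
add q: window [q, q, l, l, q, l, q, q] (2 distinct), len 8
add l: window [q, q, l, l, q, l, q, q, l] (2 distinct), len 9
add z: window [l, z] (2 distinct), len 2
add q: window [z, q] (2 distinct), len 2
add l: window [q, l] (2 distinct), len 2
Longest length with ≤2 distinct: 9.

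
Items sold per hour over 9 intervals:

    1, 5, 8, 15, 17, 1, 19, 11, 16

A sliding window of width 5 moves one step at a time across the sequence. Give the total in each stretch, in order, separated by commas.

1 5 8 15 17 → sum 46
5 8 15 17 1 → sum 46
8 15 17 1 19 → sum 60
15 17 1 19 11 → sum 63
17 1 19 11 16 → sum 64

46, 46, 60, 63, 64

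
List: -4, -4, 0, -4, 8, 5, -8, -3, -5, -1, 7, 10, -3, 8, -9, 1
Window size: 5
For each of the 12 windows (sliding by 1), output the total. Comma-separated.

-4, 5, 1, -2, -3, -12, -10, 8, 8, 21, 13, 7

-4 -4 0 -4 8 → sum -4
-4 0 -4 8 5 → sum 5
0 -4 8 5 -8 → sum 1
-4 8 5 -8 -3 → sum -2
8 5 -8 -3 -5 → sum -3
5 -8 -3 -5 -1 → sum -12
-8 -3 -5 -1 7 → sum -10
-3 -5 -1 7 10 → sum 8
-5 -1 7 10 -3 → sum 8
-1 7 10 -3 8 → sum 21
7 10 -3 8 -9 → sum 13
10 -3 8 -9 1 → sum 7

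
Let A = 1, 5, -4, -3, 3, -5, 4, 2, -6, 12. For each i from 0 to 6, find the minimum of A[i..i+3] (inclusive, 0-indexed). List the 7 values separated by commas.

[1, 5, -4, -3] → min -4
[5, -4, -3, 3] → min -4
[-4, -3, 3, -5] → min -5
[-3, 3, -5, 4] → min -5
[3, -5, 4, 2] → min -5
[-5, 4, 2, -6] → min -6
[4, 2, -6, 12] → min -6

-4, -4, -5, -5, -5, -6, -6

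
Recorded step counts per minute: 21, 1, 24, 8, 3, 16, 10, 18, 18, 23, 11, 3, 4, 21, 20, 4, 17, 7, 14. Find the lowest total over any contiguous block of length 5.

[21, 1, 24, 8, 3] → sum 57
[1, 24, 8, 3, 16] → sum 52
[24, 8, 3, 16, 10] → sum 61
[8, 3, 16, 10, 18] → sum 55
[3, 16, 10, 18, 18] → sum 65
[16, 10, 18, 18, 23] → sum 85
[10, 18, 18, 23, 11] → sum 80
[18, 18, 23, 11, 3] → sum 73
[18, 23, 11, 3, 4] → sum 59
[23, 11, 3, 4, 21] → sum 62
[11, 3, 4, 21, 20] → sum 59
[3, 4, 21, 20, 4] → sum 52
[4, 21, 20, 4, 17] → sum 66
[21, 20, 4, 17, 7] → sum 69
[20, 4, 17, 7, 14] → sum 62
Lowest of these is 52.

52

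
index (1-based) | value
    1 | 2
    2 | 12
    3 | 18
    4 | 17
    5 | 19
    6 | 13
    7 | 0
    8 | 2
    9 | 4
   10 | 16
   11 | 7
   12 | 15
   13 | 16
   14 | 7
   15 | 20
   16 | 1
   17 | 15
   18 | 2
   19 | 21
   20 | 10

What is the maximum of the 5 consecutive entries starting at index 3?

19

Elements at indices 3..7: 18, 17, 19, 13, 0
max(18, 17, 19, 13, 0) = 19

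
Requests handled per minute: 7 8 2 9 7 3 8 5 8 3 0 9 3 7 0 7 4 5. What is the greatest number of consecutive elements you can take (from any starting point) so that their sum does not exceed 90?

17

[7] sum 7 len 1
[7, 8] sum 15 len 2
[7, 8, 2] sum 17 len 3
[7, 8, 2, 9] sum 26 len 4
[7, 8, 2, 9, 7] sum 33 len 5
[7, 8, 2, 9, 7, 3] sum 36 len 6
[7, 8, 2, 9, 7, 3, 8] sum 44 len 7
[7, 8, 2, 9, 7, 3, 8, 5] sum 49 len 8
[7, 8, 2, 9, 7, 3, 8, 5, 8] sum 57 len 9
[7, 8, 2, 9, 7, 3, 8, 5, 8, 3] sum 60 len 10
[7, 8, 2, 9, 7, 3, 8, 5, 8, 3, 0] sum 60 len 11
[7, 8, 2, 9, 7, 3, 8, 5, 8, 3, 0, 9] sum 69 len 12
[7, 8, 2, 9, 7, 3, 8, 5, 8, 3, 0, 9, 3] sum 72 len 13
[7, 8, 2, 9, 7, 3, 8, 5, 8, 3, 0, 9, 3, 7] sum 79 len 14
[7, 8, 2, 9, 7, 3, 8, 5, 8, 3, 0, 9, 3, 7, 0] sum 79 len 15
[7, 8, 2, 9, 7, 3, 8, 5, 8, 3, 0, 9, 3, 7, 0, 7] sum 86 len 16
[7, 8, 2, 9, 7, 3, 8, 5, 8, 3, 0, 9, 3, 7, 0, 7, 4] sum 90 len 17
[8, 2, 9, 7, 3, 8, 5, 8, 3, 0, 9, 3, 7, 0, 7, 4, 5] sum 88 len 17
Longest length seen: 17.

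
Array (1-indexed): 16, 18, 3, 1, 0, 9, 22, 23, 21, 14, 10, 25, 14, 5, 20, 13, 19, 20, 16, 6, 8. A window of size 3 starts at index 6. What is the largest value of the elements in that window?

Elements at indices 6..8: 9, 22, 23
max(9, 22, 23) = 23

23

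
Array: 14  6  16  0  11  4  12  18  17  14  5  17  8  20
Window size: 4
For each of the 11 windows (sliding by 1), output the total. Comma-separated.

14 6 16 0 → sum 36
6 16 0 11 → sum 33
16 0 11 4 → sum 31
0 11 4 12 → sum 27
11 4 12 18 → sum 45
4 12 18 17 → sum 51
12 18 17 14 → sum 61
18 17 14 5 → sum 54
17 14 5 17 → sum 53
14 5 17 8 → sum 44
5 17 8 20 → sum 50

36, 33, 31, 27, 45, 51, 61, 54, 53, 44, 50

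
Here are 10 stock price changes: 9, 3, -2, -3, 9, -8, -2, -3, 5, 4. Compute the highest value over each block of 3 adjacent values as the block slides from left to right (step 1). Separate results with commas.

9, 3, 9, 9, 9, -2, 5, 5

Sliding a size-3 window across the 10 values:
9 3 -2 → max 9
3 -2 -3 → max 3
-2 -3 9 → max 9
-3 9 -8 → max 9
9 -8 -2 → max 9
-8 -2 -3 → max -2
-2 -3 5 → max 5
-3 5 4 → max 5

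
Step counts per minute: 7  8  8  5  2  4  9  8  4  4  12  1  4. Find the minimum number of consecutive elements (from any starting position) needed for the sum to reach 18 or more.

add 7: running sum 7 < 18
add 8: running sum 15 < 18
end 2: [7, 8, 8] sum 23, len 3
end 3: [8, 8, 5] sum 21, len 3
end 4: [8, 8, 5, 2] sum 23, len 4
end 5: [8, 5, 2, 4] sum 19, len 4
end 6: [5, 2, 4, 9] sum 20, len 4
end 7: [4, 9, 8] sum 21, len 3
end 8: [9, 8, 4] sum 21, len 3
end 9: [9, 8, 4, 4] sum 25, len 4
end 10: [4, 4, 12] sum 20, len 3
end 11: [4, 4, 12, 1] sum 21, len 4
end 12: [4, 12, 1, 4] sum 21, len 4
Shortest qualifying length: 3.

3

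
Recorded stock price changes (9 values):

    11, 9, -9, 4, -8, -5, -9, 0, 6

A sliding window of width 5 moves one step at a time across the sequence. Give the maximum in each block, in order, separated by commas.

(11, 9, -9, 4, -8) → max 11
(9, -9, 4, -8, -5) → max 9
(-9, 4, -8, -5, -9) → max 4
(4, -8, -5, -9, 0) → max 4
(-8, -5, -9, 0, 6) → max 6

11, 9, 4, 4, 6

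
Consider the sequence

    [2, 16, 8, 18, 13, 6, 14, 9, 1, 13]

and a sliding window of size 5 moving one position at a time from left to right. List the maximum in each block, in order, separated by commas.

Sliding a size-5 window across the 10 values:
[2, 16, 8, 18, 13] → max 18
[16, 8, 18, 13, 6] → max 18
[8, 18, 13, 6, 14] → max 18
[18, 13, 6, 14, 9] → max 18
[13, 6, 14, 9, 1] → max 14
[6, 14, 9, 1, 13] → max 14

18, 18, 18, 18, 14, 14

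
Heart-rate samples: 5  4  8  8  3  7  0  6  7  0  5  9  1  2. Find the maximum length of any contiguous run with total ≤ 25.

Extend to the right; shrink from the left whenever the sum exceeds 25:
[5] sum 5 len 1
[5, 4] sum 9 len 2
[5, 4, 8] sum 17 len 3
[5, 4, 8, 8] sum 25 len 4
[4, 8, 8, 3] sum 23 len 4
[8, 3, 7] sum 18 len 3
[8, 3, 7, 0] sum 18 len 4
[8, 3, 7, 0, 6] sum 24 len 5
[3, 7, 0, 6, 7] sum 23 len 5
[3, 7, 0, 6, 7, 0] sum 23 len 6
[7, 0, 6, 7, 0, 5] sum 25 len 6
[7, 0, 5, 9] sum 21 len 4
[7, 0, 5, 9, 1] sum 22 len 5
[7, 0, 5, 9, 1, 2] sum 24 len 6
Longest length seen: 6.

6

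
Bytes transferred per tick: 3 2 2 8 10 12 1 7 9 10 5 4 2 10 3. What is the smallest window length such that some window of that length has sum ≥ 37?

add 3: running sum 3 < 37
add 2: running sum 5 < 37
add 2: running sum 7 < 37
add 8: running sum 15 < 37
add 10: running sum 25 < 37
end 5: [3, 2, 2, 8, 10, 12] sum 37, len 6
end 6: [3, 2, 2, 8, 10, 12, 1] sum 38, len 7
end 7: [8, 10, 12, 1, 7] sum 38, len 5
end 8: [10, 12, 1, 7, 9] sum 39, len 5
end 9: [12, 1, 7, 9, 10] sum 39, len 5
end 10: [12, 1, 7, 9, 10, 5] sum 44, len 6
end 11: [12, 1, 7, 9, 10, 5, 4] sum 48, len 7
end 12: [7, 9, 10, 5, 4, 2] sum 37, len 6
end 13: [9, 10, 5, 4, 2, 10] sum 40, len 6
end 14: [9, 10, 5, 4, 2, 10, 3] sum 43, len 7
Shortest qualifying length: 5.

5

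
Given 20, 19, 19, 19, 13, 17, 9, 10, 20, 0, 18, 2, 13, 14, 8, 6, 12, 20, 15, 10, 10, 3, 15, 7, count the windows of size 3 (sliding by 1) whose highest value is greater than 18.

10

[20, 19, 19] → max 20  > 18 ✓
[19, 19, 19] → max 19  > 18 ✓
[19, 19, 13] → max 19  > 18 ✓
[19, 13, 17] → max 19  > 18 ✓
[13, 17, 9] → max 17
[17, 9, 10] → max 17
[9, 10, 20] → max 20  > 18 ✓
[10, 20, 0] → max 20  > 18 ✓
[20, 0, 18] → max 20  > 18 ✓
[0, 18, 2] → max 18
[18, 2, 13] → max 18
[2, 13, 14] → max 14
[13, 14, 8] → max 14
[14, 8, 6] → max 14
[8, 6, 12] → max 12
[6, 12, 20] → max 20  > 18 ✓
[12, 20, 15] → max 20  > 18 ✓
[20, 15, 10] → max 20  > 18 ✓
[15, 10, 10] → max 15
[10, 10, 3] → max 10
[10, 3, 15] → max 15
[3, 15, 7] → max 15
10 windows satisfy the condition.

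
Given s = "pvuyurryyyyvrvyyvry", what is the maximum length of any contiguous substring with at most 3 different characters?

[p] 1 distinct, len 1
[p, v] 2 distinct, len 2
[p, v, u] 3 distinct, len 3
[v, u, y] 3 distinct, len 3
[v, u, y, u] 3 distinct, len 4
[u, y, u, r] 3 distinct, len 4
[u, y, u, r, r] 3 distinct, len 5
[u, y, u, r, r, y] 3 distinct, len 6
[u, y, u, r, r, y, y] 3 distinct, len 7
[u, y, u, r, r, y, y, y] 3 distinct, len 8
[u, y, u, r, r, y, y, y, y] 3 distinct, len 9
[r, r, y, y, y, y, v] 3 distinct, len 7
[r, r, y, y, y, y, v, r] 3 distinct, len 8
[r, r, y, y, y, y, v, r, v] 3 distinct, len 9
[r, r, y, y, y, y, v, r, v, y] 3 distinct, len 10
[r, r, y, y, y, y, v, r, v, y, y] 3 distinct, len 11
[r, r, y, y, y, y, v, r, v, y, y, v] 3 distinct, len 12
[r, r, y, y, y, y, v, r, v, y, y, v, r] 3 distinct, len 13
[r, r, y, y, y, y, v, r, v, y, y, v, r, y] 3 distinct, len 14
Longest length with ≤3 distinct: 14.

14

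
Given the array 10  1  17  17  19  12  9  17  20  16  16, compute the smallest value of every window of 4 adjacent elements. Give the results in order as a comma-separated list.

1, 1, 12, 9, 9, 9, 9, 16

10 1 17 17 → min 1
1 17 17 19 → min 1
17 17 19 12 → min 12
17 19 12 9 → min 9
19 12 9 17 → min 9
12 9 17 20 → min 9
9 17 20 16 → min 9
17 20 16 16 → min 16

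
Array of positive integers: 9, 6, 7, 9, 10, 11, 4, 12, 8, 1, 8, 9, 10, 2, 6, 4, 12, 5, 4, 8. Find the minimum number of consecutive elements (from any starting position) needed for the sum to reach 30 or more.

add 9: running sum 9 < 30
add 6: running sum 15 < 30
add 7: running sum 22 < 30
add 9: shortest ending here [9, 6, 7, 9] sum 31, len 4
add 10: shortest ending here [6, 7, 9, 10] sum 32, len 4
add 11: shortest ending here [9, 10, 11] sum 30, len 3
add 4: shortest ending here [9, 10, 11, 4] sum 34, len 4
add 12: shortest ending here [10, 11, 4, 12] sum 37, len 4
add 8: shortest ending here [11, 4, 12, 8] sum 35, len 4
add 1: shortest ending here [11, 4, 12, 8, 1] sum 36, len 5
add 8: shortest ending here [4, 12, 8, 1, 8] sum 33, len 5
add 9: shortest ending here [12, 8, 1, 8, 9] sum 38, len 5
add 10: shortest ending here [8, 1, 8, 9, 10] sum 36, len 5
add 2: shortest ending here [1, 8, 9, 10, 2] sum 30, len 5
add 6: shortest ending here [8, 9, 10, 2, 6] sum 35, len 5
add 4: shortest ending here [9, 10, 2, 6, 4] sum 31, len 5
add 12: shortest ending here [10, 2, 6, 4, 12] sum 34, len 5
add 5: shortest ending here [10, 2, 6, 4, 12, 5] sum 39, len 6
add 4: shortest ending here [6, 4, 12, 5, 4] sum 31, len 5
add 8: shortest ending here [4, 12, 5, 4, 8] sum 33, len 5
Shortest qualifying length: 3.

3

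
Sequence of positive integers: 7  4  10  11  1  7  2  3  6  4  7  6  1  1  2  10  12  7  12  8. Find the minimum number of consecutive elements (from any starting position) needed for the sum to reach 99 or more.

17

add 7: running sum 7 < 99
add 4: running sum 11 < 99
add 10: running sum 21 < 99
add 11: running sum 32 < 99
add 1: running sum 33 < 99
add 7: running sum 40 < 99
add 2: running sum 42 < 99
add 3: running sum 45 < 99
add 6: running sum 51 < 99
add 4: running sum 55 < 99
add 7: running sum 62 < 99
add 6: running sum 68 < 99
add 1: running sum 69 < 99
add 1: running sum 70 < 99
add 2: running sum 72 < 99
add 10: running sum 82 < 99
add 12: running sum 94 < 99
add 7: shortest ending here [7, 4, 10, 11, 1, 7, 2, 3, 6, 4, 7, 6, 1, 1, 2, 10, 12, 7] sum 101, len 18
add 12: shortest ending here [10, 11, 1, 7, 2, 3, 6, 4, 7, 6, 1, 1, 2, 10, 12, 7, 12] sum 102, len 17
add 8: shortest ending here [11, 1, 7, 2, 3, 6, 4, 7, 6, 1, 1, 2, 10, 12, 7, 12, 8] sum 100, len 17
Shortest qualifying length: 17.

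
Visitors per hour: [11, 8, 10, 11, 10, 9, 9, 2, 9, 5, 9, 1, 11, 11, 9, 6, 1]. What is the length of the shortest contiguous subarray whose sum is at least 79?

9

add 11: running sum 11 < 79
add 8: running sum 19 < 79
add 10: running sum 29 < 79
add 11: running sum 40 < 79
add 10: running sum 50 < 79
add 9: running sum 59 < 79
add 9: running sum 68 < 79
add 2: running sum 70 < 79
end 8: [11, 8, 10, 11, 10, 9, 9, 2, 9] sum 79, len 9
end 9: [11, 8, 10, 11, 10, 9, 9, 2, 9, 5] sum 84, len 10
end 10: [8, 10, 11, 10, 9, 9, 2, 9, 5, 9] sum 82, len 10
end 11: [8, 10, 11, 10, 9, 9, 2, 9, 5, 9, 1] sum 83, len 11
end 12: [10, 11, 10, 9, 9, 2, 9, 5, 9, 1, 11] sum 86, len 11
end 13: [11, 10, 9, 9, 2, 9, 5, 9, 1, 11, 11] sum 87, len 11
end 14: [10, 9, 9, 2, 9, 5, 9, 1, 11, 11, 9] sum 85, len 11
end 15: [9, 9, 2, 9, 5, 9, 1, 11, 11, 9, 6] sum 81, len 11
end 16: [9, 9, 2, 9, 5, 9, 1, 11, 11, 9, 6, 1] sum 82, len 12
Shortest qualifying length: 9.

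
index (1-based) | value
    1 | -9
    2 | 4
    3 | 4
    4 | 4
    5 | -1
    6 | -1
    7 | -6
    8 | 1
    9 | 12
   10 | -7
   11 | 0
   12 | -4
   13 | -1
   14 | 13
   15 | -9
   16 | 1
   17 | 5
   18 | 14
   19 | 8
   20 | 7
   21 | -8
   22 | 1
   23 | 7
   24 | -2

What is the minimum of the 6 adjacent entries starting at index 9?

-7

Elements at indices 9..14: 12, -7, 0, -4, -1, 13
min(12, -7, 0, -4, -1, 13) = -7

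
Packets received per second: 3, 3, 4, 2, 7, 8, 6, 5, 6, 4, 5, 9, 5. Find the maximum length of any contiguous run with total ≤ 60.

→ 3: sum 3, len 1
→ 3: sum 6, len 2
→ 4: sum 10, len 3
→ 2: sum 12, len 4
→ 7: sum 19, len 5
→ 8: sum 27, len 6
→ 6: sum 33, len 7
→ 5: sum 38, len 8
→ 6: sum 44, len 9
→ 4: sum 48, len 10
→ 5: sum 53, len 11
→ 9 (dropped 3): sum 59, len 11
→ 5 (dropped 3, 4): sum 57, len 10
Longest length seen: 11.

11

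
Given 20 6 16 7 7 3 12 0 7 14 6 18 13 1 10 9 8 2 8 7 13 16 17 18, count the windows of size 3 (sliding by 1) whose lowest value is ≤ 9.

20 6 16 → min 6  ≤ 9 ✓
6 16 7 → min 6  ≤ 9 ✓
16 7 7 → min 7  ≤ 9 ✓
7 7 3 → min 3  ≤ 9 ✓
7 3 12 → min 3  ≤ 9 ✓
3 12 0 → min 0  ≤ 9 ✓
12 0 7 → min 0  ≤ 9 ✓
0 7 14 → min 0  ≤ 9 ✓
7 14 6 → min 6  ≤ 9 ✓
14 6 18 → min 6  ≤ 9 ✓
6 18 13 → min 6  ≤ 9 ✓
18 13 1 → min 1  ≤ 9 ✓
13 1 10 → min 1  ≤ 9 ✓
1 10 9 → min 1  ≤ 9 ✓
10 9 8 → min 8  ≤ 9 ✓
9 8 2 → min 2  ≤ 9 ✓
8 2 8 → min 2  ≤ 9 ✓
2 8 7 → min 2  ≤ 9 ✓
8 7 13 → min 7  ≤ 9 ✓
7 13 16 → min 7  ≤ 9 ✓
13 16 17 → min 13
16 17 18 → min 16
20 windows satisfy the condition.

20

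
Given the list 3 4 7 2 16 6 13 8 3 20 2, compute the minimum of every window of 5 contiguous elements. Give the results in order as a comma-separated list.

2, 2, 2, 2, 3, 3, 2

3 4 7 2 16 → min 2
4 7 2 16 6 → min 2
7 2 16 6 13 → min 2
2 16 6 13 8 → min 2
16 6 13 8 3 → min 3
6 13 8 3 20 → min 3
13 8 3 20 2 → min 2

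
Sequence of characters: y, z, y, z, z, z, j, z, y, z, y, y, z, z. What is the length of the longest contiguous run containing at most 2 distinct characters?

[y] 1 distinct, len 1
[y, z] 2 distinct, len 2
[y, z, y] 2 distinct, len 3
[y, z, y, z] 2 distinct, len 4
[y, z, y, z, z] 2 distinct, len 5
[y, z, y, z, z, z] 2 distinct, len 6
[z, z, z, j] 2 distinct, len 4
[z, z, z, j, z] 2 distinct, len 5
[z, y] 2 distinct, len 2
[z, y, z] 2 distinct, len 3
[z, y, z, y] 2 distinct, len 4
[z, y, z, y, y] 2 distinct, len 5
[z, y, z, y, y, z] 2 distinct, len 6
[z, y, z, y, y, z, z] 2 distinct, len 7
Longest length with ≤2 distinct: 7.

7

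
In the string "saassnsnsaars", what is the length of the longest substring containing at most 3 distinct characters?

11

add s: window [s] (1 distinct), len 1
add a: window [s, a] (2 distinct), len 2
add a: window [s, a, a] (2 distinct), len 3
add s: window [s, a, a, s] (2 distinct), len 4
add s: window [s, a, a, s, s] (2 distinct), len 5
add n: window [s, a, a, s, s, n] (3 distinct), len 6
add s: window [s, a, a, s, s, n, s] (3 distinct), len 7
add n: window [s, a, a, s, s, n, s, n] (3 distinct), len 8
add s: window [s, a, a, s, s, n, s, n, s] (3 distinct), len 9
add a: window [s, a, a, s, s, n, s, n, s, a] (3 distinct), len 10
add a: window [s, a, a, s, s, n, s, n, s, a, a] (3 distinct), len 11
add r: window [s, a, a, r] (3 distinct), len 4
add s: window [s, a, a, r, s] (3 distinct), len 5
Longest length with ≤3 distinct: 11.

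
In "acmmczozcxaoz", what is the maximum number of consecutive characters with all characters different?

[a] len 1
[a, c] len 2
[a, c, m] len 3
[m] len 1
[m, c] len 2
[m, c, z] len 3
[m, c, z, o] len 4
[o, z] len 2
[o, z, c] len 3
[o, z, c, x] len 4
[o, z, c, x, a] len 5
[z, c, x, a, o] len 5
[c, x, a, o, z] len 5
Longest all-distinct length: 5.

5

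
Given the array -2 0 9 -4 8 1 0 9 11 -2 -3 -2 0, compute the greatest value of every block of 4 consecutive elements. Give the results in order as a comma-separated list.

9, 9, 9, 8, 9, 11, 11, 11, 11, 0

Sliding a size-4 window across the 13 values:
[-2, 0, 9, -4] → max 9
[0, 9, -4, 8] → max 9
[9, -4, 8, 1] → max 9
[-4, 8, 1, 0] → max 8
[8, 1, 0, 9] → max 9
[1, 0, 9, 11] → max 11
[0, 9, 11, -2] → max 11
[9, 11, -2, -3] → max 11
[11, -2, -3, -2] → max 11
[-2, -3, -2, 0] → max 0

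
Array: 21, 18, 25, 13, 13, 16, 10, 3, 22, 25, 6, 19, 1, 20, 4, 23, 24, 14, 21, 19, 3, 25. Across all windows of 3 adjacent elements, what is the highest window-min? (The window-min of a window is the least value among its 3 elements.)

18

Window mins for each of the 20 positions:
(21, 18, 25) → min 18
(18, 25, 13) → min 13
(25, 13, 13) → min 13
(13, 13, 16) → min 13
(13, 16, 10) → min 10
(16, 10, 3) → min 3
(10, 3, 22) → min 3
(3, 22, 25) → min 3
(22, 25, 6) → min 6
(25, 6, 19) → min 6
(6, 19, 1) → min 1
(19, 1, 20) → min 1
(1, 20, 4) → min 1
(20, 4, 23) → min 4
(4, 23, 24) → min 4
(23, 24, 14) → min 14
(24, 14, 21) → min 14
(14, 21, 19) → min 14
(21, 19, 3) → min 3
(19, 3, 25) → min 3
Highest of these is 18.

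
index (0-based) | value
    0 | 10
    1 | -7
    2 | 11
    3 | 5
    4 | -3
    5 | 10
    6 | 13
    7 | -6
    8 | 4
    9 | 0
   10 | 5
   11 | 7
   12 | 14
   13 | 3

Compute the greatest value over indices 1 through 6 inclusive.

Elements at indices 1..6: -7, 11, 5, -3, 10, 13
max(-7, 11, 5, -3, 10, 13) = 13

13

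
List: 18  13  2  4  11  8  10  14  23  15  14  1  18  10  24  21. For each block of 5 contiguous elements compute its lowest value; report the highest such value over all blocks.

18 13 2 4 11 → min 2
13 2 4 11 8 → min 2
2 4 11 8 10 → min 2
4 11 8 10 14 → min 4
11 8 10 14 23 → min 8
8 10 14 23 15 → min 8
10 14 23 15 14 → min 10
14 23 15 14 1 → min 1
23 15 14 1 18 → min 1
15 14 1 18 10 → min 1
14 1 18 10 24 → min 1
1 18 10 24 21 → min 1
Highest of these is 10.

10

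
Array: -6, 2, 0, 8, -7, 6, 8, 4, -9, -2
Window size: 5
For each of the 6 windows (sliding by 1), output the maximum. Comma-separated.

-6 2 0 8 -7 → max 8
2 0 8 -7 6 → max 8
0 8 -7 6 8 → max 8
8 -7 6 8 4 → max 8
-7 6 8 4 -9 → max 8
6 8 4 -9 -2 → max 8

8, 8, 8, 8, 8, 8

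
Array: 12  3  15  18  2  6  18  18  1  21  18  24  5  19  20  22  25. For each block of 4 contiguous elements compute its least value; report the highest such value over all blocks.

19

12 3 15 18 → min 3
3 15 18 2 → min 2
15 18 2 6 → min 2
18 2 6 18 → min 2
2 6 18 18 → min 2
6 18 18 1 → min 1
18 18 1 21 → min 1
18 1 21 18 → min 1
1 21 18 24 → min 1
21 18 24 5 → min 5
18 24 5 19 → min 5
24 5 19 20 → min 5
5 19 20 22 → min 5
19 20 22 25 → min 19
Highest of these is 19.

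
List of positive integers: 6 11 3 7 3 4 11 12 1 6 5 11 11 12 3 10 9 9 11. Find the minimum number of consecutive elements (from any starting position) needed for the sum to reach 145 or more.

19

add 6: running sum 6 < 145
add 11: running sum 17 < 145
add 3: running sum 20 < 145
add 7: running sum 27 < 145
add 3: running sum 30 < 145
add 4: running sum 34 < 145
add 11: running sum 45 < 145
add 12: running sum 57 < 145
add 1: running sum 58 < 145
add 6: running sum 64 < 145
add 5: running sum 69 < 145
add 11: running sum 80 < 145
add 11: running sum 91 < 145
add 12: running sum 103 < 145
add 3: running sum 106 < 145
add 10: running sum 116 < 145
add 9: running sum 125 < 145
add 9: running sum 134 < 145
end 18: [6, 11, 3, 7, 3, 4, 11, 12, 1, 6, 5, 11, 11, 12, 3, 10, 9, 9, 11] sum 145, len 19
Shortest qualifying length: 19.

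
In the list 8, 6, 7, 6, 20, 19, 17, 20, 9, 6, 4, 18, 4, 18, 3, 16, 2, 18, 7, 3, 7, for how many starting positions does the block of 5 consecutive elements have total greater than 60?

4

8 6 7 6 20 → sum 47
6 7 6 20 19 → sum 58
7 6 20 19 17 → sum 69  > 60 ✓
6 20 19 17 20 → sum 82  > 60 ✓
20 19 17 20 9 → sum 85  > 60 ✓
19 17 20 9 6 → sum 71  > 60 ✓
17 20 9 6 4 → sum 56
20 9 6 4 18 → sum 57
9 6 4 18 4 → sum 41
6 4 18 4 18 → sum 50
4 18 4 18 3 → sum 47
18 4 18 3 16 → sum 59
4 18 3 16 2 → sum 43
18 3 16 2 18 → sum 57
3 16 2 18 7 → sum 46
16 2 18 7 3 → sum 46
2 18 7 3 7 → sum 37
4 windows satisfy the condition.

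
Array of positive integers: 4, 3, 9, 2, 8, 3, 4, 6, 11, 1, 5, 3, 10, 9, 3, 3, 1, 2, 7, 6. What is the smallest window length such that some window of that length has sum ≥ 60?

10

add 4: running sum 4 < 60
add 3: running sum 7 < 60
add 9: running sum 16 < 60
add 2: running sum 18 < 60
add 8: running sum 26 < 60
add 3: running sum 29 < 60
add 4: running sum 33 < 60
add 6: running sum 39 < 60
add 11: running sum 50 < 60
add 1: running sum 51 < 60
add 5: running sum 56 < 60
add 3: running sum 59 < 60
end 12: [9, 2, 8, 3, 4, 6, 11, 1, 5, 3, 10] sum 62, len 11
end 13: [8, 3, 4, 6, 11, 1, 5, 3, 10, 9] sum 60, len 10
end 14: [8, 3, 4, 6, 11, 1, 5, 3, 10, 9, 3] sum 63, len 11
end 15: [8, 3, 4, 6, 11, 1, 5, 3, 10, 9, 3, 3] sum 66, len 12
end 16: [8, 3, 4, 6, 11, 1, 5, 3, 10, 9, 3, 3, 1] sum 67, len 13
end 17: [3, 4, 6, 11, 1, 5, 3, 10, 9, 3, 3, 1, 2] sum 61, len 13
end 18: [6, 11, 1, 5, 3, 10, 9, 3, 3, 1, 2, 7] sum 61, len 12
end 19: [11, 1, 5, 3, 10, 9, 3, 3, 1, 2, 7, 6] sum 61, len 12
Shortest qualifying length: 10.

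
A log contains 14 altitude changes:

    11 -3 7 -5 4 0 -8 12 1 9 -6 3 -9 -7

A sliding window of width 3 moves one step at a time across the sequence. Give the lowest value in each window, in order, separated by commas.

-3, -5, -5, -5, -8, -8, -8, 1, -6, -6, -9, -9

11 -3 7 → min -3
-3 7 -5 → min -5
7 -5 4 → min -5
-5 4 0 → min -5
4 0 -8 → min -8
0 -8 12 → min -8
-8 12 1 → min -8
12 1 9 → min 1
1 9 -6 → min -6
9 -6 3 → min -6
-6 3 -9 → min -9
3 -9 -7 → min -9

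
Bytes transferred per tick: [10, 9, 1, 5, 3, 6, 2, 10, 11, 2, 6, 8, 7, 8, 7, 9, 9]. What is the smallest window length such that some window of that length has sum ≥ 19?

2

add 10: running sum 10 < 19
add 9: shortest ending here [10, 9] sum 19, len 2
add 1: shortest ending here [10, 9, 1] sum 20, len 3
add 5: shortest ending here [10, 9, 1, 5] sum 25, len 4
add 3: shortest ending here [10, 9, 1, 5, 3] sum 28, len 5
add 6: shortest ending here [9, 1, 5, 3, 6] sum 24, len 5
add 2: shortest ending here [9, 1, 5, 3, 6, 2] sum 26, len 6
add 10: shortest ending here [3, 6, 2, 10] sum 21, len 4
add 11: shortest ending here [10, 11] sum 21, len 2
add 2: shortest ending here [10, 11, 2] sum 23, len 3
add 6: shortest ending here [11, 2, 6] sum 19, len 3
add 8: shortest ending here [11, 2, 6, 8] sum 27, len 4
add 7: shortest ending here [6, 8, 7] sum 21, len 3
add 8: shortest ending here [8, 7, 8] sum 23, len 3
add 7: shortest ending here [7, 8, 7] sum 22, len 3
add 9: shortest ending here [8, 7, 9] sum 24, len 3
add 9: shortest ending here [7, 9, 9] sum 25, len 3
Shortest qualifying length: 2.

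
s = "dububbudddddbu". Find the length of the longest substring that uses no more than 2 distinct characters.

6

[d] 1 distinct, len 1
[d, u] 2 distinct, len 2
[u, b] 2 distinct, len 2
[u, b, u] 2 distinct, len 3
[u, b, u, b] 2 distinct, len 4
[u, b, u, b, b] 2 distinct, len 5
[u, b, u, b, b, u] 2 distinct, len 6
[u, d] 2 distinct, len 2
[u, d, d] 2 distinct, len 3
[u, d, d, d] 2 distinct, len 4
[u, d, d, d, d] 2 distinct, len 5
[u, d, d, d, d, d] 2 distinct, len 6
[d, d, d, d, d, b] 2 distinct, len 6
[b, u] 2 distinct, len 2
Longest length with ≤2 distinct: 6.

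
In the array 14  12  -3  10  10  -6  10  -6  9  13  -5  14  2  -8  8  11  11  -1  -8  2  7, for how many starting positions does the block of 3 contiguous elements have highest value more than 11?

7

14 12 -3 → max 14  > 11 ✓
12 -3 10 → max 12  > 11 ✓
-3 10 10 → max 10
10 10 -6 → max 10
10 -6 10 → max 10
-6 10 -6 → max 10
10 -6 9 → max 10
-6 9 13 → max 13  > 11 ✓
9 13 -5 → max 13  > 11 ✓
13 -5 14 → max 14  > 11 ✓
-5 14 2 → max 14  > 11 ✓
14 2 -8 → max 14  > 11 ✓
2 -8 8 → max 8
-8 8 11 → max 11
8 11 11 → max 11
11 11 -1 → max 11
11 -1 -8 → max 11
-1 -8 2 → max 2
-8 2 7 → max 7
7 windows satisfy the condition.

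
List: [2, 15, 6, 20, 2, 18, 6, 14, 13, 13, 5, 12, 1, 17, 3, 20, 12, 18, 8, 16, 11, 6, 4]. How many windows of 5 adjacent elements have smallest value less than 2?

5

2 15 6 20 2 → min 2
15 6 20 2 18 → min 2
6 20 2 18 6 → min 2
20 2 18 6 14 → min 2
2 18 6 14 13 → min 2
18 6 14 13 13 → min 6
6 14 13 13 5 → min 5
14 13 13 5 12 → min 5
13 13 5 12 1 → min 1  < 2 ✓
13 5 12 1 17 → min 1  < 2 ✓
5 12 1 17 3 → min 1  < 2 ✓
12 1 17 3 20 → min 1  < 2 ✓
1 17 3 20 12 → min 1  < 2 ✓
17 3 20 12 18 → min 3
3 20 12 18 8 → min 3
20 12 18 8 16 → min 8
12 18 8 16 11 → min 8
18 8 16 11 6 → min 6
8 16 11 6 4 → min 4
5 windows satisfy the condition.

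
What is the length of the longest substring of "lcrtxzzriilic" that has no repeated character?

6

add l: [l] len 1
add c: [l, c] len 2
add r: [l, c, r] len 3
add t: [l, c, r, t] len 4
add x: [l, c, r, t, x] len 5
add z: [l, c, r, t, x, z] len 6
add z (repeat z, move left end past it): [z] len 1
add r: [z, r] len 2
add i: [z, r, i] len 3
add i (repeat i, move left end past it): [i] len 1
add l: [i, l] len 2
add i (repeat i, move left end past it): [l, i] len 2
add c: [l, i, c] len 3
Longest all-distinct length: 6.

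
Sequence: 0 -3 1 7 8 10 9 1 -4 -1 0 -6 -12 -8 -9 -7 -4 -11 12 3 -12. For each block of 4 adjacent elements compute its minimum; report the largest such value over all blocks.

Window mins for each of the 18 positions:
(0, -3, 1, 7) → min -3
(-3, 1, 7, 8) → min -3
(1, 7, 8, 10) → min 1
(7, 8, 10, 9) → min 7
(8, 10, 9, 1) → min 1
(10, 9, 1, -4) → min -4
(9, 1, -4, -1) → min -4
(1, -4, -1, 0) → min -4
(-4, -1, 0, -6) → min -6
(-1, 0, -6, -12) → min -12
(0, -6, -12, -8) → min -12
(-6, -12, -8, -9) → min -12
(-12, -8, -9, -7) → min -12
(-8, -9, -7, -4) → min -9
(-9, -7, -4, -11) → min -11
(-7, -4, -11, 12) → min -11
(-4, -11, 12, 3) → min -11
(-11, 12, 3, -12) → min -12
Largest of these is 7.

7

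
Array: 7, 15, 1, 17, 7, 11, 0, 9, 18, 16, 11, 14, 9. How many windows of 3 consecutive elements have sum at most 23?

3

7 15 1 → sum 23  ≤ 23 ✓
15 1 17 → sum 33
1 17 7 → sum 25
17 7 11 → sum 35
7 11 0 → sum 18  ≤ 23 ✓
11 0 9 → sum 20  ≤ 23 ✓
0 9 18 → sum 27
9 18 16 → sum 43
18 16 11 → sum 45
16 11 14 → sum 41
11 14 9 → sum 34
3 windows satisfy the condition.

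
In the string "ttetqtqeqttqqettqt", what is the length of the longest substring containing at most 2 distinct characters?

5

Extend right; when distinct count exceeds 2, shrink from the left:
[t] 1 distinct, len 1
[t, t] 1 distinct, len 2
[t, t, e] 2 distinct, len 3
[t, t, e, t] 2 distinct, len 4
[t, q] 2 distinct, len 2
[t, q, t] 2 distinct, len 3
[t, q, t, q] 2 distinct, len 4
[q, e] 2 distinct, len 2
[q, e, q] 2 distinct, len 3
[q, t] 2 distinct, len 2
[q, t, t] 2 distinct, len 3
[q, t, t, q] 2 distinct, len 4
[q, t, t, q, q] 2 distinct, len 5
[q, q, e] 2 distinct, len 3
[e, t] 2 distinct, len 2
[e, t, t] 2 distinct, len 3
[t, t, q] 2 distinct, len 3
[t, t, q, t] 2 distinct, len 4
Longest length with ≤2 distinct: 5.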